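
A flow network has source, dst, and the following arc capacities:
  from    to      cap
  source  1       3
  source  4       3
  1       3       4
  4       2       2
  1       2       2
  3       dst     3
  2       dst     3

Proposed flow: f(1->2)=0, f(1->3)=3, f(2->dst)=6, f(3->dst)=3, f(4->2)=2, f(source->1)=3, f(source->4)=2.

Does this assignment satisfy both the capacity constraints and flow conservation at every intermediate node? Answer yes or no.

No

Capacity violated on 2->dst: flow 6 > capacity 3.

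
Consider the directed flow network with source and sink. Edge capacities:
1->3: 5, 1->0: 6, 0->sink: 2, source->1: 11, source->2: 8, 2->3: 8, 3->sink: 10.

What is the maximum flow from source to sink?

Augment source->2->3->sink: bottleneck 8. Total 8.
Augment source->1->3->sink: bottleneck 2. Total 10.
Augment source->1->0->sink: bottleneck 2. Total 12.
No augmenting path remains in the residual graph.

12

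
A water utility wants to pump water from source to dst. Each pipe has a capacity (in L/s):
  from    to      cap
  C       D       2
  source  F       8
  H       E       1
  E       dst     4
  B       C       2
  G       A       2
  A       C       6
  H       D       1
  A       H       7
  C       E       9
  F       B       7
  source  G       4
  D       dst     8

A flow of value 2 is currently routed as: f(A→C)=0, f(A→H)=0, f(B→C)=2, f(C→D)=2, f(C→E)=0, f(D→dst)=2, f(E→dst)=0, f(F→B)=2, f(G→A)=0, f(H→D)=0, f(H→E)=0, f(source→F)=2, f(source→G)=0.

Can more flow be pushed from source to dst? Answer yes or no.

Residual path source→G→A→C→E→dst has bottleneck 2 > 0.
Pushing 2 along it raises the flow to 4, so the given flow is not maximum.

Yes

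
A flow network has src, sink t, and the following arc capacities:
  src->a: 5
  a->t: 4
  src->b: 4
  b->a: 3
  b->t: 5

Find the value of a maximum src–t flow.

8

Augment src->b->t: bottleneck 4. Total 4.
Augment src->a->t: bottleneck 4. Total 8.
No augmenting path remains in the residual graph.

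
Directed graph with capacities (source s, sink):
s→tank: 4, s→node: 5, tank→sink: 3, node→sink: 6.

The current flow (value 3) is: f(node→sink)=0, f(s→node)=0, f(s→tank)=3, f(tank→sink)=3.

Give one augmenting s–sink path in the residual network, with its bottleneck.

s→node→sink, bottleneck 5

Residual along s→node→sink: s→node: 5, node→sink: 6.
Bottleneck = min = 5.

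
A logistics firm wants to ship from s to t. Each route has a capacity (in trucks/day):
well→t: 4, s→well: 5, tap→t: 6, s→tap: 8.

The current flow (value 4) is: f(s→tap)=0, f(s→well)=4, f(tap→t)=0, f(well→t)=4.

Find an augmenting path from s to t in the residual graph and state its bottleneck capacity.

Residual along s→tap→t: s→tap: 8, tap→t: 6.
Bottleneck = min = 6.

s→tap→t, bottleneck 6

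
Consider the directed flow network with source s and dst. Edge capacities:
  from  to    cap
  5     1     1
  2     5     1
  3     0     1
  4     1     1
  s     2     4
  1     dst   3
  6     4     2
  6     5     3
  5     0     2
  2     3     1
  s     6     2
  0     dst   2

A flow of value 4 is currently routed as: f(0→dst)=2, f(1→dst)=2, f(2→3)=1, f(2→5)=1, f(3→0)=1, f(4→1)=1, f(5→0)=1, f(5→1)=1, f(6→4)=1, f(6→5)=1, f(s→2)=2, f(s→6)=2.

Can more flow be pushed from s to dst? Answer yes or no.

Residual reachable from s: {2, s}; dst is not reachable.
Saturated cut: s→6, 2→3, 2→5 with total capacity 4 = current flow value. Flow is maximum.

No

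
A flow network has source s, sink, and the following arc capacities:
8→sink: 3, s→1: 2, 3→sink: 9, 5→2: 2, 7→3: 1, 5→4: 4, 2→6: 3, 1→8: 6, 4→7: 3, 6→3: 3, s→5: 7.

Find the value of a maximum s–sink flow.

Augment s→1→8→sink: bottleneck 2. Total 2.
Augment s→5→2→6→3→sink: bottleneck 2. Total 4.
Augment s→5→4→7→3→sink: bottleneck 1. Total 5.
No augmenting path remains in the residual graph.

5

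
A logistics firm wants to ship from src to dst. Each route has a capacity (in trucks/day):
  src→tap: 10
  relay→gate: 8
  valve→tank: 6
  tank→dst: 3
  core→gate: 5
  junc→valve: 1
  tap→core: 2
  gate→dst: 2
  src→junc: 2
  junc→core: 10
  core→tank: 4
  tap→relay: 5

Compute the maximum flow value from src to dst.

5

Augment src→tap→relay→gate→dst: bottleneck 2. Total 2.
Augment src→tap→core→tank→dst: bottleneck 2. Total 4.
Augment src→junc→core→tank→dst: bottleneck 1. Total 5.
No augmenting path remains in the residual graph.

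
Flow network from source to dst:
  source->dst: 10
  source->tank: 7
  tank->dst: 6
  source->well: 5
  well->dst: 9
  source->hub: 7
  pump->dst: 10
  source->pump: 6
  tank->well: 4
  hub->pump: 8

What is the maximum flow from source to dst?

Augment source->dst: bottleneck 10. Total 10.
Augment source->pump->dst: bottleneck 6. Total 16.
Augment source->tank->dst: bottleneck 6. Total 22.
Augment source->well->dst: bottleneck 5. Total 27.
Augment source->hub->pump->dst: bottleneck 4. Total 31.
Augment source->tank->well->dst: bottleneck 1. Total 32.
No augmenting path remains in the residual graph.

32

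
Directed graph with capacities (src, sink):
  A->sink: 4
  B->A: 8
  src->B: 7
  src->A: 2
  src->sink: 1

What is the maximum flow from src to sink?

Augment src->sink: bottleneck 1. Total 1.
Augment src->A->sink: bottleneck 2. Total 3.
Augment src->B->A->sink: bottleneck 2. Total 5.
No augmenting path remains in the residual graph.

5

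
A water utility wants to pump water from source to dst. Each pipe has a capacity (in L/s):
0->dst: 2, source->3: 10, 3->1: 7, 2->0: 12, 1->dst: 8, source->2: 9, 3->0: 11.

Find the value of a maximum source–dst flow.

Augment source->2->0->dst: bottleneck 2. Total 2.
Augment source->3->1->dst: bottleneck 7. Total 9.
No augmenting path remains in the residual graph.

9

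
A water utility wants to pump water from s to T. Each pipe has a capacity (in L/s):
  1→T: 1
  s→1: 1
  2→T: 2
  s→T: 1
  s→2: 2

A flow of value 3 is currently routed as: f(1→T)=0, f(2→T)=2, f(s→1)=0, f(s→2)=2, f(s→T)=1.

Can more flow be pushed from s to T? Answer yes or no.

Residual path s→1→T has bottleneck 1 > 0.
Pushing 1 along it raises the flow to 4, so the given flow is not maximum.

Yes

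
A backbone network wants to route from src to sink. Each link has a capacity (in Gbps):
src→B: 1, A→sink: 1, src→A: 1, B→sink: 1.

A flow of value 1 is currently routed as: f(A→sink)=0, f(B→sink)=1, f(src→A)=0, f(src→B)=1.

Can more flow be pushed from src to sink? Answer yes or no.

Residual path src→A→sink has bottleneck 1 > 0.
Pushing 1 along it raises the flow to 2, so the given flow is not maximum.

Yes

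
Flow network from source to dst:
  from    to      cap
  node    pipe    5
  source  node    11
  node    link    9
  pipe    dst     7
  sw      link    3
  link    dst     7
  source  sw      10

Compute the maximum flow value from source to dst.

12

Augment source→node→pipe→dst: bottleneck 5. Total 5.
Augment source→node→link→dst: bottleneck 6. Total 11.
Augment source→sw→link→dst: bottleneck 1. Total 12.
No augmenting path remains in the residual graph.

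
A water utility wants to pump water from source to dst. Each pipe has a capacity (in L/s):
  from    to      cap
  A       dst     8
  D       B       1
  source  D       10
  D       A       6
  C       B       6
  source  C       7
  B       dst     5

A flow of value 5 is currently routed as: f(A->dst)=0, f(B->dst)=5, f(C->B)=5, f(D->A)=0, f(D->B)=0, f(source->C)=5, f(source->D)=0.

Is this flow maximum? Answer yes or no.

Residual path source->D->A->dst has bottleneck 6 > 0.
Pushing 6 along it raises the flow to 11, so the given flow is not maximum.

No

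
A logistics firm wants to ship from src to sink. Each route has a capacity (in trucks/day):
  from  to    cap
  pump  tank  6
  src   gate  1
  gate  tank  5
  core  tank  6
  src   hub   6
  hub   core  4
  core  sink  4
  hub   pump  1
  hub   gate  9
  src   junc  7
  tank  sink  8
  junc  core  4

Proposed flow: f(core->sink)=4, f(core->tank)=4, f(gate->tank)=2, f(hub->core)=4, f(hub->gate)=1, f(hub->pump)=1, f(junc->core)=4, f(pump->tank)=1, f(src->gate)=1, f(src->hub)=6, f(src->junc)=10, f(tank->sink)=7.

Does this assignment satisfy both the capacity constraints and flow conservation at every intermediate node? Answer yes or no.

No

Capacity violated on src->junc: flow 10 > capacity 7.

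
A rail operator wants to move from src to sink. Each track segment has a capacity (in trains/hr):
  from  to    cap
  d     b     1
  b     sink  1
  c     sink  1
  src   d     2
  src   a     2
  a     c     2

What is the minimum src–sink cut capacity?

2

Max flow = 2 (via 2 augmenting paths).
In the residual at optimum, the set reachable from src is {a, c, d, src}.
Cut edges: d->b (cap 1), c->sink (cap 1). Sum = 2.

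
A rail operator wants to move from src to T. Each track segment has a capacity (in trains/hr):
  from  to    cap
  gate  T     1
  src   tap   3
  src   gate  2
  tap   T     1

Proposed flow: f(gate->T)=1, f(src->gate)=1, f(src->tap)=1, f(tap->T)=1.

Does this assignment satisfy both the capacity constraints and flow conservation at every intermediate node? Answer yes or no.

Every edge has 0 ≤ f(e) ≤ cap(e).
At each intermediate node, inflow equals outflow.

Yes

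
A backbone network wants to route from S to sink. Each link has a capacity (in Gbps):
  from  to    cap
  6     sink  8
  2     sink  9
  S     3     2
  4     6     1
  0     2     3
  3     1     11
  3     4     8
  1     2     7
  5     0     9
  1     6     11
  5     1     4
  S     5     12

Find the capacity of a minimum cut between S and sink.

Max flow = 9 (via 4 augmenting paths).
In the residual at optimum, the set reachable from S is {0, 5, S}.
Cut edges: S->3 (cap 2), 5->1 (cap 4), 0->2 (cap 3). Sum = 9.

9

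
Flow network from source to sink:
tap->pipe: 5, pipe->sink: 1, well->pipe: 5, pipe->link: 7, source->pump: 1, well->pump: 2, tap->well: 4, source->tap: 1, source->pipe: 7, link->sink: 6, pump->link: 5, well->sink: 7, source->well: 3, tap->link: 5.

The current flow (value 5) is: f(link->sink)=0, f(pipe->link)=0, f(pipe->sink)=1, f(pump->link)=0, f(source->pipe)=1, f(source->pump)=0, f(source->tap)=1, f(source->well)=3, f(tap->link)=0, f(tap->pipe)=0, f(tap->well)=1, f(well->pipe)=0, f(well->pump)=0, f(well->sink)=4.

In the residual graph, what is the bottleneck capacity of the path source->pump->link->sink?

1

Residual capacities along the path: source->pump: 1, pump->link: 5, link->sink: 6.
Minimum is 1.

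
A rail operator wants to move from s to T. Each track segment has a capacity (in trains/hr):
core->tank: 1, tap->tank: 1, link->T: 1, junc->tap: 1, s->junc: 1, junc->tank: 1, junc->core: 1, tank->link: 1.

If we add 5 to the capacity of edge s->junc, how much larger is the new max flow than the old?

Original max flow = 1.
Even with extra capacity on s->junc, another cut of capacity 1 remains binding.
New max flow = 1. Increase = 0.

0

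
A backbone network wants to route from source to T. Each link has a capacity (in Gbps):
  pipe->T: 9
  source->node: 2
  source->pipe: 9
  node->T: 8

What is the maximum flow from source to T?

11

Augment source->node->T: bottleneck 2. Total 2.
Augment source->pipe->T: bottleneck 9. Total 11.
No augmenting path remains in the residual graph.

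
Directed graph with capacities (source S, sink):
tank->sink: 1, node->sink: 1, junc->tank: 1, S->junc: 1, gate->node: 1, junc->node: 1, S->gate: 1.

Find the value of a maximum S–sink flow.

Augment S->junc->tank->sink: bottleneck 1. Total 1.
Augment S->gate->node->sink: bottleneck 1. Total 2.
No augmenting path remains in the residual graph.

2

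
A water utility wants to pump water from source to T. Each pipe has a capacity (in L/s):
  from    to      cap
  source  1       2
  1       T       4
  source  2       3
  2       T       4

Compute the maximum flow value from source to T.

5

Augment source->1->T: bottleneck 2. Total 2.
Augment source->2->T: bottleneck 3. Total 5.
No augmenting path remains in the residual graph.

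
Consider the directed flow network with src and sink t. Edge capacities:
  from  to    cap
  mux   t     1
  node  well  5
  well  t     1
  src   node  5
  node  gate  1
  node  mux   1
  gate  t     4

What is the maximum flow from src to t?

Augment src->node->mux->t: bottleneck 1. Total 1.
Augment src->node->gate->t: bottleneck 1. Total 2.
Augment src->node->well->t: bottleneck 1. Total 3.
No augmenting path remains in the residual graph.

3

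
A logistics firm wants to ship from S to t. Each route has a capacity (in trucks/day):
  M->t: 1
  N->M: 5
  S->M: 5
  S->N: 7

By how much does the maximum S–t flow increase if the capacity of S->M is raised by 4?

0

Original max flow = 1.
Edge S->M does not cross the min cut (source side {M, N, S}), so extra capacity there cannot help.
New max flow = 1. Increase = 0.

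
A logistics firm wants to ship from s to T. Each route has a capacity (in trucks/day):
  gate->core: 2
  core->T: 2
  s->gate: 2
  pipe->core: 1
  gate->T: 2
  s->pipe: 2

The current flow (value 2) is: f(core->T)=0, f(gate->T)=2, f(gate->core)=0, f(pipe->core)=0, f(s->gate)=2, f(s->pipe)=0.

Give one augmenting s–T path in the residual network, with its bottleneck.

Residual along s->pipe->core->T: s->pipe: 2, pipe->core: 1, core->T: 2.
Bottleneck = min = 1.

s->pipe->core->T, bottleneck 1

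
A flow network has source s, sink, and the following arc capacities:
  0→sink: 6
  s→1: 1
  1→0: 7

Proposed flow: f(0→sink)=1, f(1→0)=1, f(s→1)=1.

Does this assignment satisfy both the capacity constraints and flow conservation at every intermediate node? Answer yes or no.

Yes

Every edge has 0 ≤ f(e) ≤ cap(e).
At each intermediate node, inflow equals outflow.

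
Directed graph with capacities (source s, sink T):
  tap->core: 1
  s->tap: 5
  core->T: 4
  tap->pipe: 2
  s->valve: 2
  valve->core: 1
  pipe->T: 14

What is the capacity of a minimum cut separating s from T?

Max flow = 4 (via 3 augmenting paths).
In the residual at optimum, the set reachable from s is {s, tap, valve}.
Cut edges: tap->pipe (cap 2), tap->core (cap 1), valve->core (cap 1). Sum = 4.

4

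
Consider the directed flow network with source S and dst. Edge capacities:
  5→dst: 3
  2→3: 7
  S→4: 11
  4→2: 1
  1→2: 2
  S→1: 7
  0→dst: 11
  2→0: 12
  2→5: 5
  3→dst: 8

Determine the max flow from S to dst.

Augment S→4→2→5→dst: bottleneck 1. Total 1.
Augment S→1→2→5→dst: bottleneck 2. Total 3.
No augmenting path remains in the residual graph.

3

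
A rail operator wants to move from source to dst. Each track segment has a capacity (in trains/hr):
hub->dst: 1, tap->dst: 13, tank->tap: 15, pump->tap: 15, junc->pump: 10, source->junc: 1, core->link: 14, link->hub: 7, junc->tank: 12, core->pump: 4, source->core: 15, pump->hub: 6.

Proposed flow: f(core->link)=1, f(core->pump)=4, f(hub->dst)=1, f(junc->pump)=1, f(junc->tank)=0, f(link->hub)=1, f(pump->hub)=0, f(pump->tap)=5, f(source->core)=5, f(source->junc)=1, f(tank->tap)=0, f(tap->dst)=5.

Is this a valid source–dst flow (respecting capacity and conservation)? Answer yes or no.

Every edge has 0 ≤ f(e) ≤ cap(e).
At each intermediate node, inflow equals outflow.

Yes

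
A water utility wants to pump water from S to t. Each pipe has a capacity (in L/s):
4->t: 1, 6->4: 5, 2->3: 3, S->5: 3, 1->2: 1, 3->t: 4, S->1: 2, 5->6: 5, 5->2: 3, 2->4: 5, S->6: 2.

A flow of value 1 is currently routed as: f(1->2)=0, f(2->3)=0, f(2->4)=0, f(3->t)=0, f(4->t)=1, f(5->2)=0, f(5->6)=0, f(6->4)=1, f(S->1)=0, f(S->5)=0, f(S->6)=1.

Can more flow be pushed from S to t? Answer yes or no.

Yes

Residual path S->1->2->3->t has bottleneck 1 > 0.
Pushing 1 along it raises the flow to 2, so the given flow is not maximum.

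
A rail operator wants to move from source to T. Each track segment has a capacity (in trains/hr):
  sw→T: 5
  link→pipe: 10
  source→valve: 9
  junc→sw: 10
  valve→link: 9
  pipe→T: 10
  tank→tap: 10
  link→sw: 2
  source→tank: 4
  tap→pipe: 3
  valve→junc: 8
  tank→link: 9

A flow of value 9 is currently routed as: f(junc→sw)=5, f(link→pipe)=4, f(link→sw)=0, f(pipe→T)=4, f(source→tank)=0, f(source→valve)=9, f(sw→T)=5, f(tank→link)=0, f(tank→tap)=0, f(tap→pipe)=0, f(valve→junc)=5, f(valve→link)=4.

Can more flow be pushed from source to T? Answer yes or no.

Yes

Residual path source→tank→link→pipe→T has bottleneck 4 > 0.
Pushing 4 along it raises the flow to 13, so the given flow is not maximum.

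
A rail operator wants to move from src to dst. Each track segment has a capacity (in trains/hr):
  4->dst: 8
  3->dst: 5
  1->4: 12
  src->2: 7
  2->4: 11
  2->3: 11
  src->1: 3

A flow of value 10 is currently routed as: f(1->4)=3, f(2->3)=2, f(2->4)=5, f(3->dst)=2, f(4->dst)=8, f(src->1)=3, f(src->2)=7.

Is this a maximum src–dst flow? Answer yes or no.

Residual reachable from src: {src}; dst is not reachable.
Saturated cut: src->1, src->2 with total capacity 10 = current flow value. Flow is maximum.

Yes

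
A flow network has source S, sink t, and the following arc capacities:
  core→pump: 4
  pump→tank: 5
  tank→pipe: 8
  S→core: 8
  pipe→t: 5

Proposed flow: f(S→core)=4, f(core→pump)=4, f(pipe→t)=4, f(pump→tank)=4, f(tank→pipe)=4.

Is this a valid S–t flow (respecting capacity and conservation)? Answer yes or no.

Every edge has 0 ≤ f(e) ≤ cap(e).
At each intermediate node, inflow equals outflow.

Yes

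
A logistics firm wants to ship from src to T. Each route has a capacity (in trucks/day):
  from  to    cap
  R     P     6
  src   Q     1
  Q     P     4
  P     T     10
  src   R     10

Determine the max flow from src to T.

7

Augment src→R→P→T: bottleneck 6. Total 6.
Augment src→Q→P→T: bottleneck 1. Total 7.
No augmenting path remains in the residual graph.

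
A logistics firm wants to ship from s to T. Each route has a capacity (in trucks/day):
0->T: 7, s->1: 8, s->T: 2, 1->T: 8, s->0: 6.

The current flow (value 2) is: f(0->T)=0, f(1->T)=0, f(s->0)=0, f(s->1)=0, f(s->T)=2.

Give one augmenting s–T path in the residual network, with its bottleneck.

s->1->T, bottleneck 8

Residual along s->1->T: s->1: 8, 1->T: 8.
Bottleneck = min = 8.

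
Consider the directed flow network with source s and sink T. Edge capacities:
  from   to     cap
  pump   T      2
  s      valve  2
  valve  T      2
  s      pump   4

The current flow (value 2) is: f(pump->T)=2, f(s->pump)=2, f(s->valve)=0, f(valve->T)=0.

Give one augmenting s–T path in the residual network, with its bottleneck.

s->valve->T, bottleneck 2

Residual along s->valve->T: s->valve: 2, valve->T: 2.
Bottleneck = min = 2.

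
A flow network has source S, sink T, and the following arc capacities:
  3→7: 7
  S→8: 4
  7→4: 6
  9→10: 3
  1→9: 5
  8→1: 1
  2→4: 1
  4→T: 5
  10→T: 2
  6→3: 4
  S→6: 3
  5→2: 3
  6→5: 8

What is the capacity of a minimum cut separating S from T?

Max flow = 4 (via 3 augmenting paths).
In the residual at optimum, the set reachable from S is {8, S}.
Cut edges: 8→1 (cap 1), S→6 (cap 3). Sum = 4.

4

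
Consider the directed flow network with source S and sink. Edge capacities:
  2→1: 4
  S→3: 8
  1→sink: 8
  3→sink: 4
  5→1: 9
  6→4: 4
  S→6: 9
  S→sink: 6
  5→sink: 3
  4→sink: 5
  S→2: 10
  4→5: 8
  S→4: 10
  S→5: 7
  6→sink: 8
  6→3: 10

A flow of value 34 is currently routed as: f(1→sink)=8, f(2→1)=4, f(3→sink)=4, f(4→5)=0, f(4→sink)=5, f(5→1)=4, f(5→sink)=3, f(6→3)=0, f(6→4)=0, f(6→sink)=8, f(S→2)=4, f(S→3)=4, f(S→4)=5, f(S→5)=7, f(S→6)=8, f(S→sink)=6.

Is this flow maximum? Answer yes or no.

Yes

Residual reachable from S: {1, 2, 3, 4, 5, 6, S}; sink is not reachable.
Saturated cut: S→sink, 6→sink, 4→sink, 5→sink, 3→sink, 1→sink with total capacity 34 = current flow value. Flow is maximum.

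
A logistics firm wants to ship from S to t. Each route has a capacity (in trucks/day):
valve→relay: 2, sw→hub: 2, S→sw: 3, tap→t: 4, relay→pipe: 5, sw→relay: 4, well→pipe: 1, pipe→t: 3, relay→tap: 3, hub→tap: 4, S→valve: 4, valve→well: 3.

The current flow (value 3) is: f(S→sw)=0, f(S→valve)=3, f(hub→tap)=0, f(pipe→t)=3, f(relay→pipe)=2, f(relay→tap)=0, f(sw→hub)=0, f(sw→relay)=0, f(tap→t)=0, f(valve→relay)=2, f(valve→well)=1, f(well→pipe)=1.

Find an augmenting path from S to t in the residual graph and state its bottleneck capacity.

S→sw→relay→tap→t, bottleneck 3

Residual along S→sw→relay→tap→t: S→sw: 3, sw→relay: 4, relay→tap: 3, tap→t: 4.
Bottleneck = min = 3.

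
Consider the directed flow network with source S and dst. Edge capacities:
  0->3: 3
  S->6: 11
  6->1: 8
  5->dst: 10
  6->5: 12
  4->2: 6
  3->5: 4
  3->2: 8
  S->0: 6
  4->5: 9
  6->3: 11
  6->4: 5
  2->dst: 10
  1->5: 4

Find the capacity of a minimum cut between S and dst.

14

Max flow = 14 (via 3 augmenting paths).
In the residual at optimum, the set reachable from S is {0, S}.
Cut edges: S->6 (cap 11), 0->3 (cap 3). Sum = 14.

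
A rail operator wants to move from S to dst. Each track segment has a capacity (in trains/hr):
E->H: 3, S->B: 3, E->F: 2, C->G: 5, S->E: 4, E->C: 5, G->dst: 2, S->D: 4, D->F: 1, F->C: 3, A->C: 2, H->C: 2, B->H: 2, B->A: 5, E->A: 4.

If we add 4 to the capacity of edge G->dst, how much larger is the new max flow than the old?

Original max flow = 2.
After raising cap(G->dst), augmenting paths through that edge carry 3 more units.
New max flow = 5. Increase = 3.

3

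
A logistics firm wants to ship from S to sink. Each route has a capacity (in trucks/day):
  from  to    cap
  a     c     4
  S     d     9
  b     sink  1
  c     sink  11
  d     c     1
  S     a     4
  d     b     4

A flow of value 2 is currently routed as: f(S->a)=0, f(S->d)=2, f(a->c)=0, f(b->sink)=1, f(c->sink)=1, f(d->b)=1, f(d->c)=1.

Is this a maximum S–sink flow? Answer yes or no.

No

Residual path S->a->c->sink has bottleneck 4 > 0.
Pushing 4 along it raises the flow to 6, so the given flow is not maximum.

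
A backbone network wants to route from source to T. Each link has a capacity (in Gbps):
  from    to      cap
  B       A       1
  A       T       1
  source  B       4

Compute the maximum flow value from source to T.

1

Augment source→B→A→T: bottleneck 1. Total 1.
No augmenting path remains in the residual graph.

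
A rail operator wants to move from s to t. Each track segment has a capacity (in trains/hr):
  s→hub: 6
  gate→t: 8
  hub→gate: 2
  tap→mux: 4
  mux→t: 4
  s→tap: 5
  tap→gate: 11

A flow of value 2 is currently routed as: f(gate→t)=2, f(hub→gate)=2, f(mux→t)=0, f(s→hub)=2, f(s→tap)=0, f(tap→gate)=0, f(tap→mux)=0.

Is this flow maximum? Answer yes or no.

No

Residual path s→tap→gate→t has bottleneck 5 > 0.
Pushing 5 along it raises the flow to 7, so the given flow is not maximum.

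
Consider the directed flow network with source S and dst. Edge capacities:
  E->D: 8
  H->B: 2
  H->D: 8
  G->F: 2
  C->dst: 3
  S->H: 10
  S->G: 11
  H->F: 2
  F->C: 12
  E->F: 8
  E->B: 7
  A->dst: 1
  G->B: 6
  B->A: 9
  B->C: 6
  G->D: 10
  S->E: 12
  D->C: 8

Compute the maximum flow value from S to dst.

4

Augment S->G->B->C->dst: bottleneck 3. Total 3.
Augment S->G->B->A->dst: bottleneck 1. Total 4.
No augmenting path remains in the residual graph.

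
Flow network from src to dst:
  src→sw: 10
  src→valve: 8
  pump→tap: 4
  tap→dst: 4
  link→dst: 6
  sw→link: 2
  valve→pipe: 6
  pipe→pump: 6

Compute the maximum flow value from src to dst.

6

Augment src→sw→link→dst: bottleneck 2. Total 2.
Augment src→valve→pipe→pump→tap→dst: bottleneck 4. Total 6.
No augmenting path remains in the residual graph.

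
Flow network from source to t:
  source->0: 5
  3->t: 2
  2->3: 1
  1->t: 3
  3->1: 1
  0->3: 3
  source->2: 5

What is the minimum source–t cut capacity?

3

Max flow = 3 (via 2 augmenting paths).
In the residual at optimum, the set reachable from source is {0, 2, 3, source}.
Cut edges: 3->1 (cap 1), 3->t (cap 2). Sum = 3.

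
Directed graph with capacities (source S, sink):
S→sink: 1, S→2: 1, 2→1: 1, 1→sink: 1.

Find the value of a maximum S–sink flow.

2

Augment S→sink: bottleneck 1. Total 1.
Augment S→2→1→sink: bottleneck 1. Total 2.
No augmenting path remains in the residual graph.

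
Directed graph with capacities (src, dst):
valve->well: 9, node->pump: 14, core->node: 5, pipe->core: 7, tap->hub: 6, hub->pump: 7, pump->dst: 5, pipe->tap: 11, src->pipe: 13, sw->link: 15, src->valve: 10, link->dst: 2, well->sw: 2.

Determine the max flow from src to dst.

Augment src->pipe->core->node->pump->dst: bottleneck 5. Total 5.
Augment src->valve->well->sw->link->dst: bottleneck 2. Total 7.
No augmenting path remains in the residual graph.

7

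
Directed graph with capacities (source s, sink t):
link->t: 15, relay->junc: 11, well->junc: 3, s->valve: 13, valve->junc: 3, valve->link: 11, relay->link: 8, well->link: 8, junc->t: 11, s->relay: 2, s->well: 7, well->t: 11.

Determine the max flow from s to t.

Augment s->well->t: bottleneck 7. Total 7.
Augment s->valve->junc->t: bottleneck 3. Total 10.
Augment s->valve->link->t: bottleneck 10. Total 20.
Augment s->relay->link->t: bottleneck 2. Total 22.
No augmenting path remains in the residual graph.

22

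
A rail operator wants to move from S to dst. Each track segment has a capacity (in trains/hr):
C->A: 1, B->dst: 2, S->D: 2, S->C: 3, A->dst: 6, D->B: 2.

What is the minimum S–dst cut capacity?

3

Max flow = 3 (via 2 augmenting paths).
In the residual at optimum, the set reachable from S is {C, S}.
Cut edges: C->A (cap 1), S->D (cap 2). Sum = 3.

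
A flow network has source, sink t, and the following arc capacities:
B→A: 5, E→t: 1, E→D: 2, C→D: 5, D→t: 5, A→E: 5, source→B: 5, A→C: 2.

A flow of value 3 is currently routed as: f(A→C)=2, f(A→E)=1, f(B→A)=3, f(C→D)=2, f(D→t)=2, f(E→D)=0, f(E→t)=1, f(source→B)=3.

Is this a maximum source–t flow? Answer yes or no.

Residual path source→B→A→E→D→t has bottleneck 2 > 0.
Pushing 2 along it raises the flow to 5, so the given flow is not maximum.

No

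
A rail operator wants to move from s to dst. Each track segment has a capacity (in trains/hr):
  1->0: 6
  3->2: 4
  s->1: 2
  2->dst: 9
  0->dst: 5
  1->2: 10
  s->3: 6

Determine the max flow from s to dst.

Augment s->1->0->dst: bottleneck 2. Total 2.
Augment s->3->2->dst: bottleneck 4. Total 6.
No augmenting path remains in the residual graph.

6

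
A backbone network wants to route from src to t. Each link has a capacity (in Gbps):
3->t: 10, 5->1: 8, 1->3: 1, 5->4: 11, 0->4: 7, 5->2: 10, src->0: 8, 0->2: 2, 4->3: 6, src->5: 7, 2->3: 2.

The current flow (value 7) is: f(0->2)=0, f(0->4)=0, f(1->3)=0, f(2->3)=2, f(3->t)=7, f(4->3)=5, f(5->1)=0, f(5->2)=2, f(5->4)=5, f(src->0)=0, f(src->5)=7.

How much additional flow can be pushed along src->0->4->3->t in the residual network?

Residual capacities along the path: src->0: 8, 0->4: 7, 4->3: 1, 3->t: 3.
Minimum is 1.

1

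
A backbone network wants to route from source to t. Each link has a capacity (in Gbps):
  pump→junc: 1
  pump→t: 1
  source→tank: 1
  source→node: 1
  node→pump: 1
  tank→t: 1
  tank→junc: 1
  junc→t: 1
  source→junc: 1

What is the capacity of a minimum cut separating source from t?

Max flow = 3 (via 3 augmenting paths).
In the residual at optimum, the set reachable from source is {source}.
Cut edges: source→tank (cap 1), source→node (cap 1), source→junc (cap 1). Sum = 3.

3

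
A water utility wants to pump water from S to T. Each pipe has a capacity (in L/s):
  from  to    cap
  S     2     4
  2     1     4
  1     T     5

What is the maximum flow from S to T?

Augment S->2->1->T: bottleneck 4. Total 4.
No augmenting path remains in the residual graph.

4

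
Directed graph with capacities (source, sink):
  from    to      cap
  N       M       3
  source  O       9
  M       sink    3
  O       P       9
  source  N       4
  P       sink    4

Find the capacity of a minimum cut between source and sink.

7

Max flow = 7 (via 2 augmenting paths).
In the residual at optimum, the set reachable from source is {N, O, P, source}.
Cut edges: N->M (cap 3), P->sink (cap 4). Sum = 7.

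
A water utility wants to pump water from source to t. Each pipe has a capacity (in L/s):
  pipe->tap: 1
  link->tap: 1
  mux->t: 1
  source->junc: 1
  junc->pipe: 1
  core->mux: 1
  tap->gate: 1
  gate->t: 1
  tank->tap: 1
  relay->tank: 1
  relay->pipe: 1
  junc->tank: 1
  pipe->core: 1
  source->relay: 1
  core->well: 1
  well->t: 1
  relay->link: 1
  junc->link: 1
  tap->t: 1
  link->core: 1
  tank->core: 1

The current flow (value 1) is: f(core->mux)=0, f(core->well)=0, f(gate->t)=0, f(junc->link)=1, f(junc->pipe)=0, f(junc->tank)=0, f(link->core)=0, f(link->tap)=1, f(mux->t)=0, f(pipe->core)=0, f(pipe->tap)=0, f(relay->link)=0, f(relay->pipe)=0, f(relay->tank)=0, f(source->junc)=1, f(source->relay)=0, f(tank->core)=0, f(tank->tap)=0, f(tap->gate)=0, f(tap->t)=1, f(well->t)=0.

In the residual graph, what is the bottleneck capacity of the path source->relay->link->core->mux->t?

Residual capacities along the path: source->relay: 1, relay->link: 1, link->core: 1, core->mux: 1, mux->t: 1.
Minimum is 1.

1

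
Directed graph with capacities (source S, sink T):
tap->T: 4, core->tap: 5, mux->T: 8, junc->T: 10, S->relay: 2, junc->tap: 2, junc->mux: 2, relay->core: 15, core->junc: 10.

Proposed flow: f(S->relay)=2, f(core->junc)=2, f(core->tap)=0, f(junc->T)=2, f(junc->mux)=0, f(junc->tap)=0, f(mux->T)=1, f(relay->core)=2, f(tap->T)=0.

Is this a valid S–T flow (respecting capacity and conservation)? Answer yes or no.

No

Conservation fails at mux: inflow 0 ≠ outflow 1.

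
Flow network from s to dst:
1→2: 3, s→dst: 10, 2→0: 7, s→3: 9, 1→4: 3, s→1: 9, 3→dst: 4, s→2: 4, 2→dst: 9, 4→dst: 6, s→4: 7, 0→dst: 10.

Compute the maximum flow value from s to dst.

Augment s→dst: bottleneck 10. Total 10.
Augment s→2→dst: bottleneck 4. Total 14.
Augment s→3→dst: bottleneck 4. Total 18.
Augment s→4→dst: bottleneck 6. Total 24.
Augment s→1→2→dst: bottleneck 3. Total 27.
No augmenting path remains in the residual graph.

27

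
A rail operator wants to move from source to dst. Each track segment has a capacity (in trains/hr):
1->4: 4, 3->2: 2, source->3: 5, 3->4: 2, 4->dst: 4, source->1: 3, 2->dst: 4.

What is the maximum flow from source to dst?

Augment source->3->2->dst: bottleneck 2. Total 2.
Augment source->3->4->dst: bottleneck 2. Total 4.
Augment source->1->4->dst: bottleneck 2. Total 6.
No augmenting path remains in the residual graph.

6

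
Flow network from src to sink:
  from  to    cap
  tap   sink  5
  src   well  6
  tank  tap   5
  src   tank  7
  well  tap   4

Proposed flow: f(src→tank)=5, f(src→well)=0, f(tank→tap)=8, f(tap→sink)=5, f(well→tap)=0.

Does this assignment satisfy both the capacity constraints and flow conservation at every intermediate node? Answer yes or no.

No

Capacity violated on tank→tap: flow 8 > capacity 5.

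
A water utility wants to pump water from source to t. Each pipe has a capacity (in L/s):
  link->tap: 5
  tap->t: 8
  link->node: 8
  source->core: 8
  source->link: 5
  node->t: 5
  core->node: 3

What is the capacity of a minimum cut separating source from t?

Max flow = 8 (via 3 augmenting paths).
In the residual at optimum, the set reachable from source is {core, source}.
Cut edges: source->link (cap 5), core->node (cap 3). Sum = 8.

8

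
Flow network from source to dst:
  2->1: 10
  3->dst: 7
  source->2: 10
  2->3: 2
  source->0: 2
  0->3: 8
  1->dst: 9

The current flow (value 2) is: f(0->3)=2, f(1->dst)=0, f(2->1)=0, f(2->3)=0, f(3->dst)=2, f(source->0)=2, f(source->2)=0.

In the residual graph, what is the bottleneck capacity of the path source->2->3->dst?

2

Residual capacities along the path: source->2: 10, 2->3: 2, 3->dst: 5.
Minimum is 2.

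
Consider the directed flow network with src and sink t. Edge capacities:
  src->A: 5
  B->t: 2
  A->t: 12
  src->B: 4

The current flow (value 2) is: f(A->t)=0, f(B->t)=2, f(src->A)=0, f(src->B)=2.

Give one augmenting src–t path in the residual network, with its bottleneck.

src->A->t, bottleneck 5

Residual along src->A->t: src->A: 5, A->t: 12.
Bottleneck = min = 5.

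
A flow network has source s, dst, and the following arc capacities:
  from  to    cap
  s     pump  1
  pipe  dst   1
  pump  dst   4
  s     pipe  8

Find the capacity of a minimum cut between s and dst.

2

Max flow = 2 (via 2 augmenting paths).
In the residual at optimum, the set reachable from s is {pipe, s}.
Cut edges: s->pump (cap 1), pipe->dst (cap 1). Sum = 2.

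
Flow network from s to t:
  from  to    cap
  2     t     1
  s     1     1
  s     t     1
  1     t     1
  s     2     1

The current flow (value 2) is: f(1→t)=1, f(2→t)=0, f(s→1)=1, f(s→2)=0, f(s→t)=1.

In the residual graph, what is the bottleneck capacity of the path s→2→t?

Residual capacities along the path: s→2: 1, 2→t: 1.
Minimum is 1.

1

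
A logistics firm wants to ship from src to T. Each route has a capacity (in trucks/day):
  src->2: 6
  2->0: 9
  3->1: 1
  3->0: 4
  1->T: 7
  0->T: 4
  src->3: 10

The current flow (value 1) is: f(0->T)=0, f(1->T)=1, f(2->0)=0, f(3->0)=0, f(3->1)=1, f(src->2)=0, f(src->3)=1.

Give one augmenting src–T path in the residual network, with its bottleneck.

Residual along src->3->0->T: src->3: 9, 3->0: 4, 0->T: 4.
Bottleneck = min = 4.

src->3->0->T, bottleneck 4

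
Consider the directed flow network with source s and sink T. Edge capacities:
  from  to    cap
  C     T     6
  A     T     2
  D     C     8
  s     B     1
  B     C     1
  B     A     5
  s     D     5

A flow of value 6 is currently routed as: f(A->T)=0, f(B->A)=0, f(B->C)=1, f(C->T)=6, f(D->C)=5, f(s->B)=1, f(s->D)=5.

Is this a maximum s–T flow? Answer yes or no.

Residual reachable from s: {s}; T is not reachable.
Saturated cut: s->D, s->B with total capacity 6 = current flow value. Flow is maximum.

Yes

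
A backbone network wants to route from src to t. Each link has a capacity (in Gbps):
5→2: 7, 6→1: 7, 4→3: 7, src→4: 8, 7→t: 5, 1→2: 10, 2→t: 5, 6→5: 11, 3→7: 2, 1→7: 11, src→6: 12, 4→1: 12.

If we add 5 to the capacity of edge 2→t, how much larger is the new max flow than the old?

Original max flow = 10.
After raising cap(2→t), augmenting paths through that edge carry 5 more units.
New max flow = 15. Increase = 5.

5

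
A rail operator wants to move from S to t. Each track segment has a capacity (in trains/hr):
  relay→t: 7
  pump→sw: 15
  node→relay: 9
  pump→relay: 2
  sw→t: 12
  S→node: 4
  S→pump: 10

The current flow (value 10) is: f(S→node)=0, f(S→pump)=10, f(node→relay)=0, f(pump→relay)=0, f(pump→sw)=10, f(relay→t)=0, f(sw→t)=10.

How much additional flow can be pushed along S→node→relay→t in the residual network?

4

Residual capacities along the path: S→node: 4, node→relay: 9, relay→t: 7.
Minimum is 4.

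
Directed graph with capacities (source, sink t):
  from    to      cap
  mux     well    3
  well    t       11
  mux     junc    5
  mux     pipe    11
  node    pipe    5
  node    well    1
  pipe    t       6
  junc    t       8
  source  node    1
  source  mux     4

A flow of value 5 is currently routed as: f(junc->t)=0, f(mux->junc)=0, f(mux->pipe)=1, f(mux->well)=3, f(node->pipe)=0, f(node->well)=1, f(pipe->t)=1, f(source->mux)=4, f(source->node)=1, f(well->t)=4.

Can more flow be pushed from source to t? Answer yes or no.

No

Residual reachable from source: {source}; t is not reachable.
Saturated cut: source->mux, source->node with total capacity 5 = current flow value. Flow is maximum.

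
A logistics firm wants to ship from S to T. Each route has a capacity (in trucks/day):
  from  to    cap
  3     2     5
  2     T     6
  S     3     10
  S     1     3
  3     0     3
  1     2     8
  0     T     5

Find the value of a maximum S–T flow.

Augment S→3→0→T: bottleneck 3. Total 3.
Augment S→3→2→T: bottleneck 5. Total 8.
Augment S→1→2→T: bottleneck 1. Total 9.
No augmenting path remains in the residual graph.

9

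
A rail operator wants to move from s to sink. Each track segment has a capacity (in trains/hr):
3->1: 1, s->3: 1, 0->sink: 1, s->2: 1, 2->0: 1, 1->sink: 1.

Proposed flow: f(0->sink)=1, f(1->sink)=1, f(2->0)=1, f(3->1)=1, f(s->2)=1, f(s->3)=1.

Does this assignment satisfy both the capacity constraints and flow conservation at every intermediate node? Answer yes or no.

Every edge has 0 ≤ f(e) ≤ cap(e).
At each intermediate node, inflow equals outflow.

Yes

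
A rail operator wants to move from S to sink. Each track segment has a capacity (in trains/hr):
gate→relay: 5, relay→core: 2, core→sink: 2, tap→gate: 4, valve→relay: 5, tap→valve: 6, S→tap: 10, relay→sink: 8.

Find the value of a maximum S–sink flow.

Augment S→tap→gate→relay→sink: bottleneck 4. Total 4.
Augment S→tap→valve→relay→sink: bottleneck 4. Total 8.
Augment S→tap→valve→relay→core→sink: bottleneck 1. Total 9.
No augmenting path remains in the residual graph.

9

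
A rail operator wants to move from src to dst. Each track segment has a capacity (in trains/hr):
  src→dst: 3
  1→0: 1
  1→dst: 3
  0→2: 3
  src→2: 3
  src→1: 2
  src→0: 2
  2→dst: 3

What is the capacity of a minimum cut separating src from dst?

Max flow = 8 (via 3 augmenting paths).
In the residual at optimum, the set reachable from src is {0, 2, src}.
Cut edges: src→1 (cap 2), src→dst (cap 3), 2→dst (cap 3). Sum = 8.

8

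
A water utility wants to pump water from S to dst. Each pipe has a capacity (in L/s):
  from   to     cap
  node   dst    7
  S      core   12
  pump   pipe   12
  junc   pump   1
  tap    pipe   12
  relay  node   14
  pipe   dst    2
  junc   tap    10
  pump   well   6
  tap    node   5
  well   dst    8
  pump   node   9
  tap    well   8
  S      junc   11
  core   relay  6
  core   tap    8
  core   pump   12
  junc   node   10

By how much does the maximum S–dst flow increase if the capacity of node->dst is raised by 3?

Original max flow = 17.
After raising cap(node->dst), augmenting paths through that edge carry 3 more units.
New max flow = 20. Increase = 3.

3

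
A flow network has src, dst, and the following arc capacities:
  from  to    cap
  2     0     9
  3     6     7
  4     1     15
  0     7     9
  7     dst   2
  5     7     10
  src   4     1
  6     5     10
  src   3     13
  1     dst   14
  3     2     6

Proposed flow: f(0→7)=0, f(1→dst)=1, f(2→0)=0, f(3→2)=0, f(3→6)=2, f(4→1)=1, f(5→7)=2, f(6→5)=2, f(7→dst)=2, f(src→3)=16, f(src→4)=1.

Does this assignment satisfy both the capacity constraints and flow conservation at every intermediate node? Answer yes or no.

No

Capacity violated on src→3: flow 16 > capacity 13.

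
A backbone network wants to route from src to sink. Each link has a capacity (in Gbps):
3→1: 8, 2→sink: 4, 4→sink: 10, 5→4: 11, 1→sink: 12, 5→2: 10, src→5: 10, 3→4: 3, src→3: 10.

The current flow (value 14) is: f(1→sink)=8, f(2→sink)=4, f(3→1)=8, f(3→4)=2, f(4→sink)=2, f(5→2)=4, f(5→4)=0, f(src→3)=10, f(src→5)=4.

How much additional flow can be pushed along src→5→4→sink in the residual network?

6

Residual capacities along the path: src→5: 6, 5→4: 11, 4→sink: 8.
Minimum is 6.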